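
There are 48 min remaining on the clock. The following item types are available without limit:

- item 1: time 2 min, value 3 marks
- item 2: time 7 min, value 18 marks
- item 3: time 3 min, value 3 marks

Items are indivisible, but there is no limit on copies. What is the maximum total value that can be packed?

Best value-per-unit is item 2 at 18/7; filling with it alone gives 6×18 = 108.
Optimal mix: 3×item 1 + 6×item 2 → time 48, value 117.

117 marks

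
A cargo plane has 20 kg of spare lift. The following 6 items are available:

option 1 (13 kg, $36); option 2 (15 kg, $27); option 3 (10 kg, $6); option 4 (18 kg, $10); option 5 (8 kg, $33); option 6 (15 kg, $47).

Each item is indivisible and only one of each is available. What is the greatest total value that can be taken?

Check high-value combinations within 20 kg:
- option 6: weight 15, value 47
- option 3+option 5: weight 10+8=18, value 6+33=39
- option 1: weight 13, value 36
- option 5: weight 8, value 33
- option 2: weight 15, value 27
Best: $47.

$47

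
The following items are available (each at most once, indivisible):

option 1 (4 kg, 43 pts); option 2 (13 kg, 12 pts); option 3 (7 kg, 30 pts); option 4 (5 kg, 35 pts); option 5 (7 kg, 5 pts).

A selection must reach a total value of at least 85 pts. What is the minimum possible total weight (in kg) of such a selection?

Subsets with value ≥ 85, sorted by total weight:
- option 1+option 3+option 4: weight 16, value 108
- option 1+option 2+option 4: weight 22, value 90
Minimum weight: 16 kg.

16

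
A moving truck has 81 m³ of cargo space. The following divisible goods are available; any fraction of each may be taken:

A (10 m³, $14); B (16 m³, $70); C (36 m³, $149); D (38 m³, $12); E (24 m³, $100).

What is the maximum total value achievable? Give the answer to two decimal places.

326.00

Take in order of value per unit:
- B (70/16 per unit): all 16 → value 70, running total 70.00
- E (100/24 per unit): all 24 → value 100, running total 170.00
- C (149/36 per unit): all 36 → value 149, running total 319.00
- A (14/10 per unit): 5 of 10 → value 5×14/10 = 7.0000, running total 326.00
Total 326.00.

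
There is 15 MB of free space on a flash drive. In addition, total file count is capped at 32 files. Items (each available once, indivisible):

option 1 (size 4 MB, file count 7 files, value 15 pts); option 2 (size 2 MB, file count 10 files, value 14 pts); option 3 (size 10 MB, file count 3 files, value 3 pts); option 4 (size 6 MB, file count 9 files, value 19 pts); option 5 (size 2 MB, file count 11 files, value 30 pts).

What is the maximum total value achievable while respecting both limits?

Feasible sets respecting both limits:
- option 1+option 4+option 5: size 12, file count 27, value 64
- option 2+option 4+option 5: size 10, file count 30, value 63
- option 1+option 2+option 5: size 8, file count 28, value 59
Best: 64 pts.

64 pts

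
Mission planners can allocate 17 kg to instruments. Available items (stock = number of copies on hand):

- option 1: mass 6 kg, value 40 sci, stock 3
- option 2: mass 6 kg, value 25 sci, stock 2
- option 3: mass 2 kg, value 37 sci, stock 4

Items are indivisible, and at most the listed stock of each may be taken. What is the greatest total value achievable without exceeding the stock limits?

188 sci

Best selections within mass 17 and stock limits:
- 1×option 1 + 4×option 3: mass 14, value 188
- 1×option 2 + 4×option 3: mass 14, value 173
- 2×option 1 + 2×option 3: mass 16, value 154
Best: 188 sci.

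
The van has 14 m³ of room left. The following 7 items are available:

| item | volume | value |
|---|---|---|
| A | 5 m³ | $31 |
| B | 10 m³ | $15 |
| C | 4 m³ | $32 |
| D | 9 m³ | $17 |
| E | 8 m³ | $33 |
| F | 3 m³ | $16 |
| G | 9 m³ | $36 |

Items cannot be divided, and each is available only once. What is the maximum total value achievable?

$79

Check high-value combinations within 14 m³:
- A+C+F: volume 5+4+3=12, value 31+32+16=79
- C+G: volume 4+9=13, value 32+36=68
- A+G: volume 5+9=14, value 31+36=67
Best: $79.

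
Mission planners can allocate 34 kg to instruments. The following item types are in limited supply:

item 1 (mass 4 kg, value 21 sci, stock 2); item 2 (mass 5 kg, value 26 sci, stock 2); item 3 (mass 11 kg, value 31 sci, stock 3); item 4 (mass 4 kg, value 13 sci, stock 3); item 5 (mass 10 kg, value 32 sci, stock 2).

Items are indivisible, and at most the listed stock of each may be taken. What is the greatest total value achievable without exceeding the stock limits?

139 sci

Best selections within mass 34 and stock limits:
- 2×item 1 + 2×item 2 + 1×item 4 + 1×item 5: mass 32, value 139
- 2×item 1 + 2×item 2 + 1×item 3 + 1×item 4: mass 33, value 138
- 1×item 1 + 2×item 2 + 2×item 5: mass 34, value 137
Best: 139 sci.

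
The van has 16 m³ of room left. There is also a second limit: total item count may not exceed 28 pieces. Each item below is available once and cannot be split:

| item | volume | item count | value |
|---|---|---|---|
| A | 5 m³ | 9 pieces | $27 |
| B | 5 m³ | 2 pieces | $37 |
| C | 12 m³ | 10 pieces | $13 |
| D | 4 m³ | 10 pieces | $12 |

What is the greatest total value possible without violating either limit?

$76

Feasible sets respecting both limits:
- A+B+D: volume 14, item count 21, value 76
- A+B: volume 10, item count 11, value 64
- B+D: volume 9, item count 12, value 49
Best: $76.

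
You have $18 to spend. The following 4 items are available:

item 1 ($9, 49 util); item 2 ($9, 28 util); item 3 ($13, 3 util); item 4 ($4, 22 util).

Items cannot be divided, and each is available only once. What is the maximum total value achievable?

Check high-value combinations within $18:
- item 1+item 2: cost 9+9=18, value 49+28=77
- item 1+item 4: cost 9+4=13, value 49+22=71
- item 2+item 4: cost 9+4=13, value 28+22=50
- item 1: cost 9, value 49
- item 2: cost 9, value 28
Best: 77 util.

77 util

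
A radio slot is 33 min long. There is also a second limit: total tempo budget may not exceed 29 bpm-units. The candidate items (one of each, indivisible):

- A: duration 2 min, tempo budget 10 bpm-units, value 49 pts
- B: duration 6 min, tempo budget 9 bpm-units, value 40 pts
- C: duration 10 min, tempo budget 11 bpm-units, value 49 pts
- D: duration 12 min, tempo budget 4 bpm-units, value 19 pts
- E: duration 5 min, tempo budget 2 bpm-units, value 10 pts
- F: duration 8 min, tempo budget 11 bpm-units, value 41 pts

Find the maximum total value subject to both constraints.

127 pts

Feasible sets respecting both limits:
- A+C+D+E: duration 29, tempo budget 27, value 127
- A+D+E+F: duration 27, tempo budget 27, value 119
- A+B+D+E: duration 25, tempo budget 25, value 118
- B+C+D+E: duration 33, tempo budget 26, value 118
Best: 127 pts.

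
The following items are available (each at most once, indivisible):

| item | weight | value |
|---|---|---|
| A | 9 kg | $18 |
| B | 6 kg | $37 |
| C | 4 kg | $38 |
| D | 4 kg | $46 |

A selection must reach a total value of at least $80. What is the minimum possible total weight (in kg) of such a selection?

Subsets with value ≥ 80, sorted by total weight:
- C+D: weight 8, value 84
- B+D: weight 10, value 83
Minimum weight: 8 kg.

8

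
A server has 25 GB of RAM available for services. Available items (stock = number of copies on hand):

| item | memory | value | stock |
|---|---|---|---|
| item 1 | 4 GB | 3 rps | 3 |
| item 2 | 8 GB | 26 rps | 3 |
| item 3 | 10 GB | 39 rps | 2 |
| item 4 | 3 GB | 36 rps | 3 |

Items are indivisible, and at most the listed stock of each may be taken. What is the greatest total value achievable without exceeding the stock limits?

160 rps

Best selections within memory 25 and stock limits:
- 2×item 2 + 3×item 4: memory 25, value 160
- 1×item 1 + 1×item 3 + 3×item 4: memory 23, value 150
Best: 160 rps.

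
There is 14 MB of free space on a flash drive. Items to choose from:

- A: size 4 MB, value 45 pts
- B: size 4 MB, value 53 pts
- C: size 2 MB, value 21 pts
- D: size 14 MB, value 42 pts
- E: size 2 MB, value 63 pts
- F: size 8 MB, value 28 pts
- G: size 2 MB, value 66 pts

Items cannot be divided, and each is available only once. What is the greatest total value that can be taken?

248 pts

Check high-value combinations within 14 MB:
- A+B+C+E+G: size 4+4+2+2+2=14, value 45+53+21+63+66=248
- A+B+E+G: size 4+4+2+2=12, value 45+53+63+66=227
- B+C+E+G: size 4+2+2+2=10, value 53+21+63+66=203
- A+C+E+G: size 4+2+2+2=10, value 45+21+63+66=195
- A+B+C+G: size 4+4+2+2=12, value 45+53+21+66=185
Best: 248 pts.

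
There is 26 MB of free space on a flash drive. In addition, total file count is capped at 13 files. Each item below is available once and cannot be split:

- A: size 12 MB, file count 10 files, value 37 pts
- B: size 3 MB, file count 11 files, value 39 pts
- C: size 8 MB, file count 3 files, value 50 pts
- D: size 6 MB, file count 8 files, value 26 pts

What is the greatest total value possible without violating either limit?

87 pts

Feasible sets respecting both limits:
- A+C: size 20, file count 13, value 87
- C+D: size 14, file count 11, value 76
- C: size 8, file count 3, value 50
- B: size 3, file count 11, value 39
Best: 87 pts.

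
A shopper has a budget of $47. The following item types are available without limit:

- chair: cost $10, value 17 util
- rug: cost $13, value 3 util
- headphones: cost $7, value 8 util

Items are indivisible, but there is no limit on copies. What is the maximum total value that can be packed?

Best value-per-unit is chair at 17/10; filling with it alone gives 4×17 = 68.
Optimal mix: 4×chair + 1×headphones → cost 47, value 76.

76 util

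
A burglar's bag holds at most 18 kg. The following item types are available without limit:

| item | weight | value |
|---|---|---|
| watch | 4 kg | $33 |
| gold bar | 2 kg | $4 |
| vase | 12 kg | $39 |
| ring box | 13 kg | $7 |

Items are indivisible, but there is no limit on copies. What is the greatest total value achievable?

Best value-per-unit is watch at 33/4; filling with it alone gives 4×33 = 132.
Optimal mix: 4×watch + 1×gold bar → weight 18, value 136.

$136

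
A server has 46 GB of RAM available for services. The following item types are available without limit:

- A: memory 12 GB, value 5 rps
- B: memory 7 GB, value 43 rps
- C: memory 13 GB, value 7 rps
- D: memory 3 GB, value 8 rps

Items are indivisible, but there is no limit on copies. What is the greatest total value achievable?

Best value-per-unit is B at 43/7; filling with it alone gives 6×43 = 258.
Optimal mix: 6×B + 1×D → memory 45, value 266.

266 rps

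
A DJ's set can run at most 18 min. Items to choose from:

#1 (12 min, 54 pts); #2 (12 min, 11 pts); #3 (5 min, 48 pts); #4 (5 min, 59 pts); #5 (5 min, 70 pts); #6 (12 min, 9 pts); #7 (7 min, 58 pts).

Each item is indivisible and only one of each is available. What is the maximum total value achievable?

187 pts

Check high-value combinations within 18 min:
- #4+#5+#7: duration 5+5+7=17, value 59+70+58=187
- #3+#4+#5: duration 5+5+5=15, value 48+59+70=177
- #3+#5+#7: duration 5+5+7=17, value 48+70+58=176
- #3+#4+#7: duration 5+5+7=17, value 48+59+58=165
Best: 187 pts.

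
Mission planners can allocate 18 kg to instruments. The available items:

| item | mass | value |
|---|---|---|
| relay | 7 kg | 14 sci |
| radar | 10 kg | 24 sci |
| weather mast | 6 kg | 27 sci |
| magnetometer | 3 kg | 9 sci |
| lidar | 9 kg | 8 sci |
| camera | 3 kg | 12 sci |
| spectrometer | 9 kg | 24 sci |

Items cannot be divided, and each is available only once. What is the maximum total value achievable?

Check high-value combinations within 18 kg:
- weather mast+camera+spectrometer: mass 6+3+9=18, value 27+12+24=63
- weather mast+magnetometer+spectrometer: mass 6+3+9=18, value 27+9+24=60
- relay+weather mast+camera: mass 7+6+3=16, value 14+27+12=53
- weather mast+spectrometer: mass 6+9=15, value 27+24=51
- radar+weather mast: mass 10+6=16, value 24+27=51
Best: 63 sci.

63 sci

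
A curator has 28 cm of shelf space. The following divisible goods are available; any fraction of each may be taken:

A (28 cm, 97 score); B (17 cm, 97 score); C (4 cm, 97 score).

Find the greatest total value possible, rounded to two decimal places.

Take in order of value per unit:
- C (97/4 per unit): all 4 → value 97, running total 97.00
- B (97/17 per unit): all 17 → value 97, running total 194.00
- A (97/28 per unit): 7 of 28 → value 7×97/28 = 24.2500, running total 218.25
Total 218.25.

218.25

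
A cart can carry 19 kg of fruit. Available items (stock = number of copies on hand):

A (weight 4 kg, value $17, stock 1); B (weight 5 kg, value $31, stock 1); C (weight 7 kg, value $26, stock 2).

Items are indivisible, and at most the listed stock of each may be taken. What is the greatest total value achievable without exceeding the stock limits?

$83

Top feasible selections:
- 1×B + 2×C: weight 19, value 83
- 1×A + 1×B + 1×C: weight 16, value 74
- 1×A + 2×C: weight 18, value 69
Best: $83.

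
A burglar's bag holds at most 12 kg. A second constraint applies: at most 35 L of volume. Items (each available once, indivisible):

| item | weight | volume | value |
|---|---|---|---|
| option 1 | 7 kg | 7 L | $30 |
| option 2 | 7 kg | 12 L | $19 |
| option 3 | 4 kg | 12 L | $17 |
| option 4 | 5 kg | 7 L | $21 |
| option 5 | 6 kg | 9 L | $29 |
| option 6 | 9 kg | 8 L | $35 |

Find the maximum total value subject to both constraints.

Feasible sets respecting both limits:
- option 1+option 4: weight 12, volume 14, value 51
- option 4+option 5: weight 11, volume 16, value 50
- option 1+option 3: weight 11, volume 19, value 47
- option 3+option 5: weight 10, volume 21, value 46
Best: $51.

$51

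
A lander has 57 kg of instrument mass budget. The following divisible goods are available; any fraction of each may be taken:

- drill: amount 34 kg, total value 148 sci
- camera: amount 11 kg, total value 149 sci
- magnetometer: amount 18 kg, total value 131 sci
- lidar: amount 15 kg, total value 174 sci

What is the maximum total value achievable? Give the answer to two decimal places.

Take in order of value per unit:
- camera (149/11 per unit): all 11 → value 149, running total 149.00
- lidar (174/15 per unit): all 15 → value 174, running total 323.00
- magnetometer (131/18 per unit): all 18 → value 131, running total 454.00
- drill (148/34 per unit): 13 of 34 → value 13×148/34 = 56.5882, running total 510.59
Total 510.59.

510.59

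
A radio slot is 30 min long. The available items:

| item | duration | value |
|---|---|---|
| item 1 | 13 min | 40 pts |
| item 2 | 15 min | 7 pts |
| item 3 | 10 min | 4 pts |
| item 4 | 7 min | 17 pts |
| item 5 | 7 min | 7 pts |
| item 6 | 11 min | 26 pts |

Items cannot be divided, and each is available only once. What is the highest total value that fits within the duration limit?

Check high-value combinations within 30 min:
- item 1+item 6: duration 13+11=24, value 40+26=66
- item 1+item 4+item 5: duration 13+7+7=27, value 40+17+7=64
- item 1+item 3+item 4: duration 13+10+7=30, value 40+4+17=61
- item 1+item 4: duration 13+7=20, value 40+17=57
Best: 66 pts.

66 pts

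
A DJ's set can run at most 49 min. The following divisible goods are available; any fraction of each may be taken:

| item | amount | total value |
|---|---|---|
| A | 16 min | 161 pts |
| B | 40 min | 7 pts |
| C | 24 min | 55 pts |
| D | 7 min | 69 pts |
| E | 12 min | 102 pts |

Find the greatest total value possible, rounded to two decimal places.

Take in order of value per unit:
- A (161/16 per unit): all 16 → value 161, running total 161.00
- D (69/7 per unit): all 7 → value 69, running total 230.00
- E (102/12 per unit): all 12 → value 102, running total 332.00
- C (55/24 per unit): 14 of 24 → value 14×55/24 = 32.0833, running total 364.08
Total 364.08.

364.08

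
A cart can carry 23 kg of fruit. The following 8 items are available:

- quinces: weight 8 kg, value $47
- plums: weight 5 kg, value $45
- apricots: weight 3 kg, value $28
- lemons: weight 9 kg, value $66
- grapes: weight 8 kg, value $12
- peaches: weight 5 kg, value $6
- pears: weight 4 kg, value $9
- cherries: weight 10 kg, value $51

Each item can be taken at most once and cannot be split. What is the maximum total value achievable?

$158

Check high-value combinations within 23 kg:
- quinces+plums+lemons: weight 8+5+9=22, value 47+45+66=158
- plums+apricots+lemons+pears: weight 5+3+9+4=21, value 45+28+66+9=148
- plums+apricots+lemons+peaches: weight 5+3+9+5=22, value 45+28+66+6=145
- apricots+lemons+cherries: weight 3+9+10=22, value 28+66+51=145
- quinces+plums+cherries: weight 8+5+10=23, value 47+45+51=143
Best: $158.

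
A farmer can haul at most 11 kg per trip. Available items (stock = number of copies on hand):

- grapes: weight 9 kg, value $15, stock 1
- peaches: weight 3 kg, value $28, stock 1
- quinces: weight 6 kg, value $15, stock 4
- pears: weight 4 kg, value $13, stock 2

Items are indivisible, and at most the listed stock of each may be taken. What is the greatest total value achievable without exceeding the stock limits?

Top feasible selections:
- 1×peaches + 2×pears: weight 11, value 54
- 1×peaches + 1×quinces: weight 9, value 43
- 1×peaches + 1×pears: weight 7, value 41
- 1×peaches: weight 3, value 28
Best: $54.

$54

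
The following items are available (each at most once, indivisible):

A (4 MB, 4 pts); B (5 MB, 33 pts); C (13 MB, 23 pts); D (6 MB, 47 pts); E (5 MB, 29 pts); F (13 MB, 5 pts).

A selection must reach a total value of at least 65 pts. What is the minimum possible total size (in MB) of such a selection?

Subsets with value ≥ 65, sorted by total size:
- B+D: size 11, value 80
- D+E: size 11, value 76
- A+B+E: size 14, value 66
- A+B+D: size 15, value 84
Minimum size: 11 MB.

11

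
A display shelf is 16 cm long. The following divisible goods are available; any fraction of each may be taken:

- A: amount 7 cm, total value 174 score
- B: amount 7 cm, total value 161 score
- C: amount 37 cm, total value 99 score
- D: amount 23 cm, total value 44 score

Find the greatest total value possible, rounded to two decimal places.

Take in order of value per unit:
- A (174/7 per unit): all 7 → value 174, running total 174.00
- B (161/7 per unit): all 7 → value 161, running total 335.00
- C (99/37 per unit): 2 of 37 → value 2×99/37 = 5.3514, running total 340.35
Total 340.35.

340.35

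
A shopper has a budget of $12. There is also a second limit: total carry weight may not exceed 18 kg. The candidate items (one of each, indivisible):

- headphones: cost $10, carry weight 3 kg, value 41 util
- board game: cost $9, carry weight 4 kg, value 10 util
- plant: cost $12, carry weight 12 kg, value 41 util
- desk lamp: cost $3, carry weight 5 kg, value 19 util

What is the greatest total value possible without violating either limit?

Feasible sets respecting both limits:
- headphones: cost 10, carry weight 3, value 41
- plant: cost 12, carry weight 12, value 41
- board game+desk lamp: cost 12, carry weight 9, value 29
Best: 41 util.

41 util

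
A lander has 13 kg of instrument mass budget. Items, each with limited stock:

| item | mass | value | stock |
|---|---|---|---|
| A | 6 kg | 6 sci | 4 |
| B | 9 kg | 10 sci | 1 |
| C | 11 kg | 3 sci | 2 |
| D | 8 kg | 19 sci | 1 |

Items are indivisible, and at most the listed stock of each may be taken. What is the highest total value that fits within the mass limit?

19 sci

Top feasible selections:
- 1×D: mass 8, value 19
- 2×A: mass 12, value 12
- 1×B: mass 9, value 10
Best: 19 sci.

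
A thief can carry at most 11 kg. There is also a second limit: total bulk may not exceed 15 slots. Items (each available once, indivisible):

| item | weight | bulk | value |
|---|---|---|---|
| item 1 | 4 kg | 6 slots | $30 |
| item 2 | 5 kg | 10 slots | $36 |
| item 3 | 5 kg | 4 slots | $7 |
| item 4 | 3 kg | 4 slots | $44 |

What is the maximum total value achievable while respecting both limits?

Feasible sets respecting both limits:
- item 2+item 4: weight 8, bulk 14, value 80
- item 1+item 4: weight 7, bulk 10, value 74
- item 3+item 4: weight 8, bulk 8, value 51
- item 4: weight 3, bulk 4, value 44
Best: $80.

$80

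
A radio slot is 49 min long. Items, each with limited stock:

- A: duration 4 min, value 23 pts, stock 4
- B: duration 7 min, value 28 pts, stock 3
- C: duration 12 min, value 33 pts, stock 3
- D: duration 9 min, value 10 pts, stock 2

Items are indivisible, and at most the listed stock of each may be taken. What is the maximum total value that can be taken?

209 pts

Best selections within duration 49 and stock limits:
- 4×A + 3×B + 1×C: duration 49, value 209
- 3×A + 3×B + 1×C: duration 45, value 186
- 4×A + 3×B + 1×D: duration 46, value 186
Best: 209 pts.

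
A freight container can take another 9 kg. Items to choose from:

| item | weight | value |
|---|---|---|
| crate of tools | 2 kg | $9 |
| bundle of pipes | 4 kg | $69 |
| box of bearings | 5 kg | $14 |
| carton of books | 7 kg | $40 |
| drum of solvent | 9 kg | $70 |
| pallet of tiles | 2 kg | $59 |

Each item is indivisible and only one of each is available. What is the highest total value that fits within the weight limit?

$137

Check high-value combinations within 9 kg:
- crate of tools+bundle of pipes+pallet of tiles: weight 2+4+2=8, value 9+69+59=137
- bundle of pipes+pallet of tiles: weight 4+2=6, value 69+59=128
- carton of books+pallet of tiles: weight 7+2=9, value 40+59=99
- bundle of pipes+box of bearings: weight 4+5=9, value 69+14=83
- crate of tools+box of bearings+pallet of tiles: weight 2+5+2=9, value 9+14+59=82
Best: $137.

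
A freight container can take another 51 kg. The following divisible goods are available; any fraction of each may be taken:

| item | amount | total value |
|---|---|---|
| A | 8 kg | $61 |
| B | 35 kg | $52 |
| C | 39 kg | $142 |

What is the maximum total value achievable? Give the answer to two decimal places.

Take in order of value per unit:
- A (61/8 per unit): all 8 → value 61, running total 61.00
- C (142/39 per unit): all 39 → value 142, running total 203.00
- B (52/35 per unit): 4 of 35 → value 4×52/35 = 5.9429, running total 208.94
Total 208.94.

208.94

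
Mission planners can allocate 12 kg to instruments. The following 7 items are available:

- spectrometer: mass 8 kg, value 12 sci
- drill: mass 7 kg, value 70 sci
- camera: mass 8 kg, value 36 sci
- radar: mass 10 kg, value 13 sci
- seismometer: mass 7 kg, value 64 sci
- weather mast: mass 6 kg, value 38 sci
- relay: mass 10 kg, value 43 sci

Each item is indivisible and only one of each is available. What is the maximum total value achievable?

70 sci

This is a 0/1 knapsack; check combinations near the capacity.
- drill: mass 7, value 70
- seismometer: mass 7, value 64
- relay: mass 10, value 43
Best: 70 sci.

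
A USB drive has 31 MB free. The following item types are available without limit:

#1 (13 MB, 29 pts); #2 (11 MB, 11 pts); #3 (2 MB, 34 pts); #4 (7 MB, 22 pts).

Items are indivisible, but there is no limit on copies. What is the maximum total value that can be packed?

510 pts

Best value-per-unit is #3 at 34/2, and filling with it alone uses size 15×2=30. No mix of the others beats 15×34 = 510.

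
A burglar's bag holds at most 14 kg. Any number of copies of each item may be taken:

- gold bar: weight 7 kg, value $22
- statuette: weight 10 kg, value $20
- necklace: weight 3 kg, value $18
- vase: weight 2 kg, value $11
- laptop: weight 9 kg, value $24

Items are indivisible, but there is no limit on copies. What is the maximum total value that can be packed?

$83

Best value-per-unit is necklace at 18/3; filling with it alone gives 4×18 = 72.
Optimal mix: 4×necklace + 1×vase → weight 14, value 83.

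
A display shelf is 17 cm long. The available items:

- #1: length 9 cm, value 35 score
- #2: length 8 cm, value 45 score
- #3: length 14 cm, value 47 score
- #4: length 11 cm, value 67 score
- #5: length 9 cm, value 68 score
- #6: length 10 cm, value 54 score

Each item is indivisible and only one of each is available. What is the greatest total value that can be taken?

113 score

Check high-value combinations within 17 cm:
- #2+#5: length 8+9=17, value 45+68=113
- #1+#2: length 9+8=17, value 35+45=80
- #5: length 9, value 68
Best: 113 score.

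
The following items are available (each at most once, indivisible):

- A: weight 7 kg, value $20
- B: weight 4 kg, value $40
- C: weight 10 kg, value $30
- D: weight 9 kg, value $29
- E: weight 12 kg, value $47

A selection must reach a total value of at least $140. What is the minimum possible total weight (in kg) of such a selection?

Subsets with value ≥ 140, sorted by total weight:
- B+C+D+E: weight 35, value 146
- A+B+C+D+E: weight 42, value 166
Minimum weight: 35 kg.

35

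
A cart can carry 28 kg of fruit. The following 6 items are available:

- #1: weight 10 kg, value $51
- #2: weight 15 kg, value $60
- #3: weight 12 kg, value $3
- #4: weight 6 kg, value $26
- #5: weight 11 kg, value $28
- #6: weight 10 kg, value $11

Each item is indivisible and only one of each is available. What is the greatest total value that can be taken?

Check high-value combinations within 28 kg:
- #1+#2: weight 10+15=25, value 51+60=111
- #1+#4+#5: weight 10+6+11=27, value 51+26+28=105
- #2+#5: weight 15+11=26, value 60+28=88
- #1+#4+#6: weight 10+6+10=26, value 51+26+11=88
Best: $111.

$111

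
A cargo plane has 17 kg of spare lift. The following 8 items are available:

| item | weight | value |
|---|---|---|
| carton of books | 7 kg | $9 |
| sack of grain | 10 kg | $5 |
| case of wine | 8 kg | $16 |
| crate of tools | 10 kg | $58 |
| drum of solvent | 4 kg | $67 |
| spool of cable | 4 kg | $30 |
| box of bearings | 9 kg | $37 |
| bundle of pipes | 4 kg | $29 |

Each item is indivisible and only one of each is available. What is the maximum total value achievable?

Check high-value combinations within 17 kg:
- drum of solvent+spool of cable+box of bearings: weight 4+4+9=17, value 67+30+37=134
- drum of solvent+box of bearings+bundle of pipes: weight 4+9+4=17, value 67+37+29=133
- drum of solvent+spool of cable+bundle of pipes: weight 4+4+4=12, value 67+30+29=126
- crate of tools+drum of solvent: weight 10+4=14, value 58+67=125
- case of wine+drum of solvent+spool of cable: weight 8+4+4=16, value 16+67+30=113
Best: $134.

$134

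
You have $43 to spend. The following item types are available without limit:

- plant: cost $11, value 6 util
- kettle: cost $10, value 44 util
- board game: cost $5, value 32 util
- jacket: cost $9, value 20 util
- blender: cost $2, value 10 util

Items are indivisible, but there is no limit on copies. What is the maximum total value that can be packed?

Best value-per-unit is board game at 32/5; filling with it alone gives 8×32 = 256.
Optimal mix: 8×board game + 1×blender → cost 42, value 266.

266 util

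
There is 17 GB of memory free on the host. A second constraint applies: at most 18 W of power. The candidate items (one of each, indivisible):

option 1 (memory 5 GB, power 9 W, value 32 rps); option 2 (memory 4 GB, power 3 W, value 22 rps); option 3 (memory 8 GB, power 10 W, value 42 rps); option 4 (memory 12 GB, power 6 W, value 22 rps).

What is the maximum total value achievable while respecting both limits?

Feasible sets respecting both limits:
- option 2+option 3: memory 12, power 13, value 64
- option 1+option 2: memory 9, power 12, value 54
- option 1+option 4: memory 17, power 15, value 54
- option 2+option 4: memory 16, power 9, value 44
Best: 64 rps.

64 rps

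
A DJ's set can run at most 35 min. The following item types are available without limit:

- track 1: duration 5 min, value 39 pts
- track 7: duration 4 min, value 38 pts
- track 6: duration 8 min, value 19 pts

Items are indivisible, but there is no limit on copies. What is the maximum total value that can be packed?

Best value-per-unit is track 7 at 38/4; filling with it alone gives 8×38 = 304.
Optimal mix: 3×track 1 + 5×track 7 → duration 35, value 307.

307 pts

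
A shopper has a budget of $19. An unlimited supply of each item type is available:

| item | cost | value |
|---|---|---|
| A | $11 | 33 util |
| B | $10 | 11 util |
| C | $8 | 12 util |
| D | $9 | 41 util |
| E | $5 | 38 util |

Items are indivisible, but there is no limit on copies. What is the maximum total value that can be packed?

Best value-per-unit is E at 38/5; filling with it alone gives 3×38 = 114.
Optimal mix: 1×D + 2×E → cost 19, value 117.

117 util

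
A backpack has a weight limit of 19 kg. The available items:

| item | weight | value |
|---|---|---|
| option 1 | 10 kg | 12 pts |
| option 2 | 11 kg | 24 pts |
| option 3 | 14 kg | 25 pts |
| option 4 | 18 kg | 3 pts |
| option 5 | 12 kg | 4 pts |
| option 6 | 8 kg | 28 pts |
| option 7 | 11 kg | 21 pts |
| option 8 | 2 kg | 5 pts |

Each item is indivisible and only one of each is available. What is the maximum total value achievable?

52 pts

This is a 0/1 knapsack; check combinations near the capacity.
- option 2+option 6: weight 11+8=19, value 24+28=52
- option 6+option 7: weight 8+11=19, value 28+21=49
- option 1+option 6: weight 10+8=18, value 12+28=40
- option 6+option 8: weight 8+2=10, value 28+5=33
Best: 52 pts.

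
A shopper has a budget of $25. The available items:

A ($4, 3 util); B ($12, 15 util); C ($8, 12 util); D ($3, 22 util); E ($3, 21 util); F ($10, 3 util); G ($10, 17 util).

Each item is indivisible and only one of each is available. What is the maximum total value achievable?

72 util

This is a 0/1 knapsack; check combinations near the capacity.
- C+D+E+G: cost 8+3+3+10=24, value 12+22+21+17=72
- A+D+E+G: cost 4+3+3+10=20, value 3+22+21+17=63
- A+B+D+E: cost 4+12+3+3=22, value 3+15+22+21=61
Best: 72 util.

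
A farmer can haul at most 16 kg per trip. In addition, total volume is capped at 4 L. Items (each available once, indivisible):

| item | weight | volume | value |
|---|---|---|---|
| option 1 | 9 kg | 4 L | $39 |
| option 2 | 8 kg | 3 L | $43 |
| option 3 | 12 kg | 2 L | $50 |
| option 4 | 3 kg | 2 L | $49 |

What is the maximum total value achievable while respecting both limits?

$99

Feasible sets respecting both limits:
- option 3+option 4: weight 15, volume 4, value 99
- option 3: weight 12, volume 2, value 50
- option 4: weight 3, volume 2, value 49
Best: $99.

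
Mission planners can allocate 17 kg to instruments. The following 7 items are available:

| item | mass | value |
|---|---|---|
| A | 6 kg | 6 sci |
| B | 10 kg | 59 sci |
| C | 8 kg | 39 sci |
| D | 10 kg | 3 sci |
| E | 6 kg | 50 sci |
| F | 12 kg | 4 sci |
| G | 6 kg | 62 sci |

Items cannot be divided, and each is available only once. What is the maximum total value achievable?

This is a 0/1 knapsack; check combinations near the capacity.
- B+G: mass 10+6=16, value 59+62=121
- E+G: mass 6+6=12, value 50+62=112
- B+E: mass 10+6=16, value 59+50=109
- C+G: mass 8+6=14, value 39+62=101
- C+E: mass 8+6=14, value 39+50=89
Best: 121 sci.

121 sci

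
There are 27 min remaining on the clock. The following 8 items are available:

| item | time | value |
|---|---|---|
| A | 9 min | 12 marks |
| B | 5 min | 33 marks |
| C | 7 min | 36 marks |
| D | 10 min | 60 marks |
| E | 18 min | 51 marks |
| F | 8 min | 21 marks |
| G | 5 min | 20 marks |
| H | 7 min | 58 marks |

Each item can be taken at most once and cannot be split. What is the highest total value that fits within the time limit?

Check high-value combinations within 27 min:
- B+D+G+H: time 5+10+5+7=27, value 33+60+20+58=171
- C+D+H: time 7+10+7=24, value 36+60+58=154
- B+D+H: time 5+10+7=22, value 33+60+58=151
- B+C+D+G: time 5+7+10+5=27, value 33+36+60+20=149
- B+C+F+H: time 5+7+8+7=27, value 33+36+21+58=148
Best: 171 marks.

171 marks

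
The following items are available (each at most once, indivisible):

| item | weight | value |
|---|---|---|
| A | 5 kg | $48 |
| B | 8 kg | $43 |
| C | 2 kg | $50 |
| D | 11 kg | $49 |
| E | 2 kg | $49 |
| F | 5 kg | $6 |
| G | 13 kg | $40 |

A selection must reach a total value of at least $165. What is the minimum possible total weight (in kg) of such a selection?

17

Subsets with value ≥ 165, sorted by total weight:
- A+B+C+E: weight 17, value 190
- A+C+D+E: weight 20, value 196
Minimum weight: 17 kg.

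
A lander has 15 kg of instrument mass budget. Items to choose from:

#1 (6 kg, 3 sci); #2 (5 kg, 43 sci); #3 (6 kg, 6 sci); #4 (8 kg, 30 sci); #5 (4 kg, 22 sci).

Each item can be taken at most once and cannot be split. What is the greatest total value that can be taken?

Check high-value combinations within 15 kg:
- #2+#4: mass 5+8=13, value 43+30=73
- #2+#3+#5: mass 5+6+4=15, value 43+6+22=71
- #1+#2+#5: mass 6+5+4=15, value 3+43+22=68
- #2+#5: mass 5+4=9, value 43+22=65
Best: 73 sci.

73 sci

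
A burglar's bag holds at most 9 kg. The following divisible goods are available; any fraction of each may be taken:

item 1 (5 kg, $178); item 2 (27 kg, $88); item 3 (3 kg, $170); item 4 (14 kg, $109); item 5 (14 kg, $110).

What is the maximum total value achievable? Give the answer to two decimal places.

355.86

Take in order of value per unit:
- item 3 (170/3 per unit): all 3 → value 170, running total 170.00
- item 1 (178/5 per unit): all 5 → value 178, running total 348.00
- item 5 (110/14 per unit): 1 of 14 → value 1×110/14 = 7.8571, running total 355.86
Total 355.86.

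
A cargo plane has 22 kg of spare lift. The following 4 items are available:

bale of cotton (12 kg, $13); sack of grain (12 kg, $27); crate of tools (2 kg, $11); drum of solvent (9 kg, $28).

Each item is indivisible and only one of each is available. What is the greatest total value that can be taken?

Check high-value combinations within 22 kg:
- sack of grain+drum of solvent: weight 12+9=21, value 27+28=55
- bale of cotton+drum of solvent: weight 12+9=21, value 13+28=41
- crate of tools+drum of solvent: weight 2+9=11, value 11+28=39
- sack of grain+crate of tools: weight 12+2=14, value 27+11=38
Best: $55.

$55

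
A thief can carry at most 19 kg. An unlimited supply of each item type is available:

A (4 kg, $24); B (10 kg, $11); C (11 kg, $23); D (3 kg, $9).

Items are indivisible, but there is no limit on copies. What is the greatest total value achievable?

Best value-per-unit is A at 24/4; filling with it alone gives 4×24 = 96.
Optimal mix: 4×A + 1×D → weight 19, value 105.

$105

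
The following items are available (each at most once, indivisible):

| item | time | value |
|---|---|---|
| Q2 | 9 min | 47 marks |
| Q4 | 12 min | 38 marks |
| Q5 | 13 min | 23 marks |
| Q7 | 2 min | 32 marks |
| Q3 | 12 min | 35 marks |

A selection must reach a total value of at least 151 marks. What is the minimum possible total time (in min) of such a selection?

35

Subsets with value ≥ 151, sorted by total time:
- Q2+Q4+Q7+Q3: time 35, value 152
- Q2+Q4+Q5+Q7+Q3: time 48, value 175
Minimum time: 35 min.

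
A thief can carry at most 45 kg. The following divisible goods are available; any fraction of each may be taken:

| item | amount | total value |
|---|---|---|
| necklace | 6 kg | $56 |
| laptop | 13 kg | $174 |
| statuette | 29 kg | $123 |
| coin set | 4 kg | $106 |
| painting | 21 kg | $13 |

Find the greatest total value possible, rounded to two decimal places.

Take in order of value per unit:
- coin set (106/4 per unit): all 4 → value 106, running total 106.00
- laptop (174/13 per unit): all 13 → value 174, running total 280.00
- necklace (56/6 per unit): all 6 → value 56, running total 336.00
- statuette (123/29 per unit): 22 of 29 → value 22×123/29 = 93.3103, running total 429.31
Total 429.31.

429.31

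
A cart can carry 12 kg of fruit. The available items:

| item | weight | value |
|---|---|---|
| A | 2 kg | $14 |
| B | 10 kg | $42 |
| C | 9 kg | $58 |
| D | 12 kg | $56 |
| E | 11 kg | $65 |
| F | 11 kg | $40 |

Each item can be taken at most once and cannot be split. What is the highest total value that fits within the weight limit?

$72

Check high-value combinations within 12 kg:
- A+C: weight 2+9=11, value 14+58=72
- E: weight 11, value 65
- C: weight 9, value 58
- A+B: weight 2+10=12, value 14+42=56
Best: $72.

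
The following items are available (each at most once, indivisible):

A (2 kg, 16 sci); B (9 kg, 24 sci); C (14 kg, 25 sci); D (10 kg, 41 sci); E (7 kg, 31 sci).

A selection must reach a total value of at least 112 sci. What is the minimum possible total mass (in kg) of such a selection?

28

Subsets with value ≥ 112, sorted by total mass:
- A+B+D+E: mass 28, value 112
- A+C+D+E: mass 33, value 113
Minimum mass: 28 kg.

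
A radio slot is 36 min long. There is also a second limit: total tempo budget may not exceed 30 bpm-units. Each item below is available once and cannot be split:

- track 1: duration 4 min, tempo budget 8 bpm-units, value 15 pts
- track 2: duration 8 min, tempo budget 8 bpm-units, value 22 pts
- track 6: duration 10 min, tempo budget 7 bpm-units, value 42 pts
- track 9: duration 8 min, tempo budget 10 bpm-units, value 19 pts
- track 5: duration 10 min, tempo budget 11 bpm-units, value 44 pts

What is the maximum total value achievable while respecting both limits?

Feasible sets respecting both limits:
- track 2+track 6+track 5: duration 28, tempo budget 26, value 108
- track 6+track 9+track 5: duration 28, tempo budget 28, value 105
- track 1+track 6+track 5: duration 24, tempo budget 26, value 101
Best: 108 pts.

108 pts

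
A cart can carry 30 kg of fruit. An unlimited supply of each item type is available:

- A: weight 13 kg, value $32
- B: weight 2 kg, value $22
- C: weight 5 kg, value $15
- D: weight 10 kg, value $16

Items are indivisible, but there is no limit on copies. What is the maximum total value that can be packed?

Best value-per-unit is B at 22/2, and filling with it alone uses weight 15×2=30. No mix of the others beats 15×22 = 330.

$330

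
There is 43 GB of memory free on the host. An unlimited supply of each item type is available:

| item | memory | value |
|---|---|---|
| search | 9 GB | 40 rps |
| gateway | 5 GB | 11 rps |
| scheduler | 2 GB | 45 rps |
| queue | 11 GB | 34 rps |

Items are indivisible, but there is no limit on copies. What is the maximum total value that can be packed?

Best value-per-unit is scheduler at 45/2, and filling with it alone uses memory 21×2=42. No mix of the others beats 21×45 = 945.

945 rps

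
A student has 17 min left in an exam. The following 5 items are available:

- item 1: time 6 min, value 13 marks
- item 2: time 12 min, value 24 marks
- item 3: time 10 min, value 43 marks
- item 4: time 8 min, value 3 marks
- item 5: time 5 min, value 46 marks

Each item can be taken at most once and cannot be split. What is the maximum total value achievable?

89 marks

Check high-value combinations within 17 min:
- item 3+item 5: time 10+5=15, value 43+46=89
- item 2+item 5: time 12+5=17, value 24+46=70
- item 1+item 5: time 6+5=11, value 13+46=59
Best: 89 marks.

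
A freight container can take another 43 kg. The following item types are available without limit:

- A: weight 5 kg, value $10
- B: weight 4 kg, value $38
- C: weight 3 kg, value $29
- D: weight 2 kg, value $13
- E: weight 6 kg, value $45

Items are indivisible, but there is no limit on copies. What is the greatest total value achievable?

Best value-per-unit is C at 29/3; filling with it alone gives 14×29 = 406.
Optimal mix: 1×B + 13×C → weight 43, value 415.

$415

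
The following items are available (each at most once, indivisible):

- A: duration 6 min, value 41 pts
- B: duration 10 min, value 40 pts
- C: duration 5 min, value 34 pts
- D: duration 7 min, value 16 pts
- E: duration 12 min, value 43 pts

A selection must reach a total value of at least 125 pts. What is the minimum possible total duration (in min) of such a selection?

Subsets with value ≥ 125, sorted by total duration:
- A+B+C+D: duration 28, value 131
- A+C+D+E: duration 30, value 134
Minimum duration: 28 min.

28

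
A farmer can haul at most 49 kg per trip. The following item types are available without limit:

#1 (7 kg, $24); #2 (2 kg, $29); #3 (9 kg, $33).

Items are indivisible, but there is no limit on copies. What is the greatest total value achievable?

Best value-per-unit is #2 at 29/2, and filling with it alone uses weight 24×2=48. No mix of the others beats 24×29 = 696.

$696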